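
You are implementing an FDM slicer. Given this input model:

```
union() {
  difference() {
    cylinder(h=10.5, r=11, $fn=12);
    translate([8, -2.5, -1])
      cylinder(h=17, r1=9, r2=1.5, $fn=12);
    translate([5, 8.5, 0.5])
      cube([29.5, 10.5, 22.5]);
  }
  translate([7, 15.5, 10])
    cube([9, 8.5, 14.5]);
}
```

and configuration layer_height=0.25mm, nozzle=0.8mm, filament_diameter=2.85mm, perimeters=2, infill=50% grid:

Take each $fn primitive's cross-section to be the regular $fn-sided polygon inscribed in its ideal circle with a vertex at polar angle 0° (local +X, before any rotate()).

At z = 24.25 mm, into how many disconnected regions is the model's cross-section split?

At z = 24.25 mm: the cylinder does not reach this height (z outside [0, 10.5]); the cone at (8, -2.5) is absent (z outside [-1, 16]); the cube at (5, 8.5) is absent (z outside [0.5, 23]); Taking the first minus the rest: the first operand is absent here, so nothing remains; the cube at (7, 15.5) is present — its section is the full 9×8.5 rectangle; Merging all regions: only the 9×8.5 cube at (7, 15.5) is present, so the union is just that shape — 1 connected region. The result has 1 disconnected region.

1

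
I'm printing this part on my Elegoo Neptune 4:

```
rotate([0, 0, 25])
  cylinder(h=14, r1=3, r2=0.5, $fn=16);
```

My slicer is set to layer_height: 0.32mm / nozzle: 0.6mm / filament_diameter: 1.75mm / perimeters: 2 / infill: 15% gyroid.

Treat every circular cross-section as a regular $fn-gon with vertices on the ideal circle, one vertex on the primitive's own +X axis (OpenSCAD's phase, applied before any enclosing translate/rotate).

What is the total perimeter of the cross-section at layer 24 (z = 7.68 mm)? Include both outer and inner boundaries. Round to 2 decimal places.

At z = 7.68 mm: the cone (r1=3→r2=0.5) has section circumradius 1.629 here — a regular 16-gon (perimeter = 2·16·1.629·sin(180°/16) = 10.17 mm); (rotated 25° about Z; rotation is an isometry so areas/perimeters/island counts are preserved). Overall, the cross-section is a single solid region. Total boundary length (outer) = 10.17 mm.

10.17 mm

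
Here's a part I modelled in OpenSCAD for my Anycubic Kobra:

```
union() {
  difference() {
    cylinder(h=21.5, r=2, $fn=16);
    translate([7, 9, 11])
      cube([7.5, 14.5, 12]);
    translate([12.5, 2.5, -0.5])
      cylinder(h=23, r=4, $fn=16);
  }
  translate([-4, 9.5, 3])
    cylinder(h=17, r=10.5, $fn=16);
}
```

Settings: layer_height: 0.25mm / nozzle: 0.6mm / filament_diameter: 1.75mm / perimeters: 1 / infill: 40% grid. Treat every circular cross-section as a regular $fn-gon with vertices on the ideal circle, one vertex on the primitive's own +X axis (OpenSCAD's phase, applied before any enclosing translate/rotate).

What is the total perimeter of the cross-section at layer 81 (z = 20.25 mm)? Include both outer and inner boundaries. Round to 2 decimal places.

At z = 20.25 mm: the cylinder: section is a regular 16-gon, circumradius r=2 (perimeter = 2·16·2.000·sin(180°/16) = 12.49 mm); the cube at (7, 9) is present — its section is the full 7.5×14.5 rectangle (perimeter 44.00 mm); the r=4 cylinder at (12.5, 2.5) contributes a regular 16-gon of circumradius 4 (perimeter = 2·16·4.000·sin(180°/16) = 24.97 mm); Taking the first minus the rest: starting from the r=2 cylinder, the 7.5×14.5 cube at (7, 9) misses the remaining region (no effect); the r=4 cylinder at (12.5, 2.5) misses the remaining region (no effect) — boundary = 12.49 mm; the cylinder at (-4, 9.5) is not intersected at this z (z outside [3, 20]); Taking the union: only the result so far is present, so the union is just that shape — boundary = 12.49 mm. Overall, the cross-section is a single solid region. Total boundary length (outer) = 12.49 mm.

12.49 mm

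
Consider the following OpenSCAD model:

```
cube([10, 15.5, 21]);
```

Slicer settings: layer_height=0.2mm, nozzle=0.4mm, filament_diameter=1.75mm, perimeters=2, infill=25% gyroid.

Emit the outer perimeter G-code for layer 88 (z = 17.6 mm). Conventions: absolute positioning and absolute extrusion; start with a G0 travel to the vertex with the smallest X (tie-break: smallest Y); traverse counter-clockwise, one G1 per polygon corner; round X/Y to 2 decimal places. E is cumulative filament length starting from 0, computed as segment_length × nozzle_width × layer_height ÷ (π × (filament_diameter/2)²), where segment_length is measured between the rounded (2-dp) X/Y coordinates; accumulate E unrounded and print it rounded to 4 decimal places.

At z = 17.6 mm: the cube (footprint 10×15.5) is included at this height. The outline is a single polygon with 4 vertices. Extrusion per mm of travel: 0.4 × 0.2 / (π × 0.875²) = 0.033260. Accumulating E over each segment gives final E = 1.6963.

G0 X0.00 Y0.00 Z17.60
G1 X10.00 Y0.00 E0.3326
G1 X10.00 Y15.50 E0.8481
G1 X0.00 Y15.50 E1.1807
G1 X0.00 Y0.00 E1.6963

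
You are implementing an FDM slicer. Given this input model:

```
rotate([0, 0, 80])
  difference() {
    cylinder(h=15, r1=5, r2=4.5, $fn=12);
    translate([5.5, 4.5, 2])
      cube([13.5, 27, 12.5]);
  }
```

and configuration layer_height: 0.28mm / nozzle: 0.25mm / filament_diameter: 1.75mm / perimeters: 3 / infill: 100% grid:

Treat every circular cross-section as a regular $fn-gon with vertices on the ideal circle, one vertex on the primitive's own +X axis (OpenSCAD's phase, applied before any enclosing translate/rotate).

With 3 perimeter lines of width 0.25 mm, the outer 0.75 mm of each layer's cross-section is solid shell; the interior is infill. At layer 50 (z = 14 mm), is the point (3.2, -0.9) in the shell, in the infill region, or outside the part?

At z = 14 mm: the cone: at t=0.933 of its height the radius interpolates to r₁+(r₂−r₁)t = 4.533, giving a regular 12-gon of that circumradius; the cube at (5.5, 4.5) is present — its section is the full 13.5×27 rectangle; After the difference (first − rest): starting from the cone, the 13.5×27 cube at (5.5, 4.5) misses the remaining region (no effect) — 1 connected region; (rotated 80° about Z; rotation is an isometry so areas/perimeters/island counts are preserved). Overall, the cross-section is a single solid region. Undo the 80° rotation: the query point maps to (-0.331, -3.308) in the un-rotated model frame. The nearest boundary edge runs (-0.00, -4.53)→(-2.27, -3.93); distance from the point to it = 1.10 mm. The point is inside the cross-section and 1.10 mm from the nearest boundary — more than the 0.75 mm shell width (3 × 0.25), so it's in the infill interior.

infill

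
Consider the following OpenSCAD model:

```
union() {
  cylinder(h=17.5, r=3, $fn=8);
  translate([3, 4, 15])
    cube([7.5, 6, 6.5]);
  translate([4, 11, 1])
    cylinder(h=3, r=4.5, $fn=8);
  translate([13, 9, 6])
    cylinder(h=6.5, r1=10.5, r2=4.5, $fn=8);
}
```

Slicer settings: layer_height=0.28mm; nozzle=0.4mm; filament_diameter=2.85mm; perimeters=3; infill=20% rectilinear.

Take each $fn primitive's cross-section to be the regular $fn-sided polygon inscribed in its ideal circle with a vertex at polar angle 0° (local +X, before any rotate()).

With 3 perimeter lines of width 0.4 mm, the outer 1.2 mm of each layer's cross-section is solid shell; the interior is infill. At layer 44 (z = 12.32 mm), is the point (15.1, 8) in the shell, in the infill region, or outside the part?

At z = 12.32 mm: the r=3 cylinder gives a regular 8-gon of circumradius 3 (constant along its height); the cube at (3, 4) is absent (z outside [15, 21.5]); the cylinder at (4, 11) is not intersected at this z (z outside [1, 4]); the cone at (13, 9): at t=0.972 of its height the radius interpolates to r₁+(r₂−r₁)t = 4.666, giving a regular 8-gon of that circumradius; Merging all regions: the 2 present regions are separate (no shared area or edge), so areas and boundary lengths simply add and each stays a separate island — 2 connected regions. Overall, the cross-section has 2 separate islands. The nearest boundary edge runs (17.67, 9.00)→(16.30, 5.70); distance from the point to it = 1.99 mm. (Shell/infill is judged within the island containing the point — the largest one.) The point is inside the cross-section and 1.99 mm from the nearest boundary — more than the 1.2 mm shell width (3 × 0.4), so it's in the infill interior.

infill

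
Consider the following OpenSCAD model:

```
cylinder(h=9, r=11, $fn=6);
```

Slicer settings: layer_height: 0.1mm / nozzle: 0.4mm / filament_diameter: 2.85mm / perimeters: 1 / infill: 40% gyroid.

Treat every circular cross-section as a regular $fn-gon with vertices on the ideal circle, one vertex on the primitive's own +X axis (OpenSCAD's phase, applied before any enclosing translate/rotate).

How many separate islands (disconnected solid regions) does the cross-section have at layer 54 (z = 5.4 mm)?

1

At z = 5.4 mm: the r=11 cylinder gives a regular 6-gon of circumradius 11 (constant along its height). Overall, the cross-section is a single solid region. Island count = 1.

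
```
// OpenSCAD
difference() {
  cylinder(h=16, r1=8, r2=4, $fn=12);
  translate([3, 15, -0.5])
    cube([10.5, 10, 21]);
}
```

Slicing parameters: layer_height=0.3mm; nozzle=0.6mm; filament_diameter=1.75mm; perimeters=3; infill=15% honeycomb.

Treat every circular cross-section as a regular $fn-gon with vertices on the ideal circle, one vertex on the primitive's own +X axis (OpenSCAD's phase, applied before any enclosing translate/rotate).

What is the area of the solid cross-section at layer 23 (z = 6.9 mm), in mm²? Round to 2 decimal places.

118.13 mm²

At z = 6.9 mm: the cone: at t=0.431 of its height the radius interpolates to r₁+(r₂−r₁)t = 6.275, giving a regular 12-gon of that circumradius (area = (12/2)·6.275²·sin(360°/12) = 118.13 mm²); the cube at (3, 15) is present — its section is the full 10.5×10 rectangle (area 105.00 mm²); After the difference (first − rest): starting from the cone (118.13 mm²), the 10.5×10 cube at (3, 15) misses the remaining region (no effect) — area = 118.13 mm². Overall, the cross-section is a single solid region. Net area = 118.13 mm².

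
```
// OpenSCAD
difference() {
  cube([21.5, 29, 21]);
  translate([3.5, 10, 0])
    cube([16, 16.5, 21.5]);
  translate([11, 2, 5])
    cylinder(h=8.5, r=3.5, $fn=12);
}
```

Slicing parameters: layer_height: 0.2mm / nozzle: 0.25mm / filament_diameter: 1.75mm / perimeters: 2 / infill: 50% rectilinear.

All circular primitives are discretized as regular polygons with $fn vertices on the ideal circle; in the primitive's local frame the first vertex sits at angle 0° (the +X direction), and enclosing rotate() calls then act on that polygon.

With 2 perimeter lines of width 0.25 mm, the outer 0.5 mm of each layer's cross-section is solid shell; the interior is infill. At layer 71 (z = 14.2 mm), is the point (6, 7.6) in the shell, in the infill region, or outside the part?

At z = 14.2 mm: the 21.5×29 cube contributes its full rectangle; the cube at (3.5, 10) (footprint 16×16.5) is included at this height; the cylinder at (11, 2) is absent (z outside [5, 13.5]); Subtracting the remaining from the first: starting from the 21.5×29 cube, the 16×16.5 cube at (3.5, 10) lies wholly inside it (removes its full 264.00 mm² and its 65.00 mm outline becomes a hole wall) — 1 connected region with 1 hole. Overall, the cross-section is one region with 1 hole. The nearest boundary edge runs (3.50, 10.00)→(19.50, 10.00); distance from the point to it = 2.40 mm. The point is inside the cross-section and 2.40 mm from the nearest boundary — more than the 0.5 mm shell width (2 × 0.25), so it's in the infill interior.

infill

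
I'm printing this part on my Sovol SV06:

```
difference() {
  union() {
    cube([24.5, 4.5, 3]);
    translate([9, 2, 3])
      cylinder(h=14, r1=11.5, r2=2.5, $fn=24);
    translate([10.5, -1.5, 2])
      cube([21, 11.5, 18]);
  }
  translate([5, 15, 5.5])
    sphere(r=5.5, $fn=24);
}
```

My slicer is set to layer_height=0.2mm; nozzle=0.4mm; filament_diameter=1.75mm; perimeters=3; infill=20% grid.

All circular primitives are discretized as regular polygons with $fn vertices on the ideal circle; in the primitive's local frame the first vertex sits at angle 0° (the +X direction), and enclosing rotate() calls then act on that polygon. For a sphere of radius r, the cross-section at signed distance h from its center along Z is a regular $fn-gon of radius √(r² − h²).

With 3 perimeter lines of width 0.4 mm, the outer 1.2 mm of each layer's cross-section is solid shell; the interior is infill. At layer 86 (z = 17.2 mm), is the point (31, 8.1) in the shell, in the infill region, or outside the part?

At z = 17.2 mm: the cube does not reach this height (z outside [0, 3]); the cone at (9, 2) is absent (z outside [3, 17]); the 21×11.5 cube at (10.5, -1.5) contributes its full rectangle; Merging all regions: only the 21×11.5 cube at (10.5, -1.5) is present, so the union is just that shape — 1 connected region; the sphere at (5, 15) is absent (|z−center|=11.700 > r=5.5); Taking the first minus the rest: none of the subtracted shapes is present at this height, so the result so far is unchanged — 1 connected region. Overall, the cross-section is a single solid region. The nearest boundary edge runs (31.50, -1.50)→(31.50, 10.00); distance from the point to it = 0.50 mm. The point is inside the cross-section, 0.50 mm from the nearest boundary — within the 1.2 mm shell band (3 × 0.4).

shell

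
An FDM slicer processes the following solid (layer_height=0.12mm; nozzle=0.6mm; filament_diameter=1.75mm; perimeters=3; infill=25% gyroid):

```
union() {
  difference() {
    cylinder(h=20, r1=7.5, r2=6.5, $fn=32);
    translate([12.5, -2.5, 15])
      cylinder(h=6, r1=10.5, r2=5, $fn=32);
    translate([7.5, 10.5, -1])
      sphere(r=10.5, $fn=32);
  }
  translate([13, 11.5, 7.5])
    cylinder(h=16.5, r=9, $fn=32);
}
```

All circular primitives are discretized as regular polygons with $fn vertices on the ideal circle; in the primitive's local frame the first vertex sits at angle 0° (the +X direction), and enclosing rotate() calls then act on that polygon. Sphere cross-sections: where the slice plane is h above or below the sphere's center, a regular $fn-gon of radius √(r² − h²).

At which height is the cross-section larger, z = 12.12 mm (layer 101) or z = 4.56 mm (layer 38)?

Layer 101 (z = 12.12): the cone contributes a regular 32-gon of circumradius 6.894 (interpolated between r1=7.5 and r2=6.5 at t=0.606) (area = (32/2)·6.894²·sin(360°/32) = 148.35 mm²); the cone at (12.5, -2.5) is not intersected at this z (z outside [15, 21]); the sphere at (7.5, 10.5) does not reach this height (|z−center|=13.120 > r=10.5); After the difference (first − rest): none of the subtracted shapes is present at this height, so the cone is unchanged — area = 148.35 mm²; the cylinder at (13, 11.5): section is a regular 32-gon, circumradius r=9 (area = (32/2)·9.000²·sin(360°/32) = 252.84 mm²); Combining (union): the 2 present regions are separate (no shared area or edge), so areas and boundary lengths simply add and each stays a separate island — area = 401.19 mm². So its area = 401.19 mm². Layer 38 (z = 4.56): the cone (r1=7.5→r2=6.5) has section circumradius 7.272 here — a regular 32-gon (area = (32/2)·7.272²·sin(360°/32) = 165.07 mm²); the cone at (12.5, -2.5) is not intersected at this z (z outside [15, 21]); the r=10.5 sphere at (7.5, 10.5) slices to a regular 32-gon of circumradius 8.907 (√(r²−h²) with h=5.56 from center) (area = (32/2)·8.907²·sin(360°/32) = 247.64 mm²); Taking the first minus the rest: starting from the cone (165.07 mm²), the r=10.5 sphere at (7.5, 10.5) partially overlaps it — only the 21.10 mm² overlap (of its 247.64 mm²) is removed, clipping the outline — area = 143.97 mm²; the cylinder at (13, 11.5) does not reach this height (z outside [7.5, 24]); Taking the union: only that combined region is present, so the union is just that shape — area = 143.97 mm². So its area = 143.97 mm². Layer 101 is larger (401.19 vs 143.97 mm²).

layer 101 (z = 12.12 mm)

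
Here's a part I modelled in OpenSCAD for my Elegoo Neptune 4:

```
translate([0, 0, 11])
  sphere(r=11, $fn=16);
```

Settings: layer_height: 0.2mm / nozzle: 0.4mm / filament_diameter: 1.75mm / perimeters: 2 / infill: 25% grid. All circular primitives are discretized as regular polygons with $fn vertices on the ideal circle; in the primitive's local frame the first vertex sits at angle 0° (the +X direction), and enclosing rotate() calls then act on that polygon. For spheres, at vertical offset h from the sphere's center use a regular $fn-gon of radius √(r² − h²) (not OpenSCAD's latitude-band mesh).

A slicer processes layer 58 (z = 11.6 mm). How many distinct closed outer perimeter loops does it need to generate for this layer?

At z = 11.6 mm: the sphere: section is a regular 16-gon, circumradius = √(r²−h²) = √(11²−0.6²) = 10.984. The result has 1 disconnected region.

1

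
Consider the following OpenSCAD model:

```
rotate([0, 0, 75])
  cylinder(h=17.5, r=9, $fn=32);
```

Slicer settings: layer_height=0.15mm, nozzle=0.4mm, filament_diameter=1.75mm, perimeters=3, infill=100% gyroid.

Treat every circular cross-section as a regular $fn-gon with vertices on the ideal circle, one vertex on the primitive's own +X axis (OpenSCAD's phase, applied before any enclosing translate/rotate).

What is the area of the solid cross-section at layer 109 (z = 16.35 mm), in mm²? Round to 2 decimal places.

At z = 16.35 mm: the cylinder: section is a regular 32-gon, circumradius r=9 (area = (32/2)·9.000²·sin(360°/32) = 252.84 mm²); (whole slice rotated 75° about Z — lengths, areas and connectivity unchanged). Overall, the cross-section is a single solid region. Net area = 252.84 mm².

252.84 mm²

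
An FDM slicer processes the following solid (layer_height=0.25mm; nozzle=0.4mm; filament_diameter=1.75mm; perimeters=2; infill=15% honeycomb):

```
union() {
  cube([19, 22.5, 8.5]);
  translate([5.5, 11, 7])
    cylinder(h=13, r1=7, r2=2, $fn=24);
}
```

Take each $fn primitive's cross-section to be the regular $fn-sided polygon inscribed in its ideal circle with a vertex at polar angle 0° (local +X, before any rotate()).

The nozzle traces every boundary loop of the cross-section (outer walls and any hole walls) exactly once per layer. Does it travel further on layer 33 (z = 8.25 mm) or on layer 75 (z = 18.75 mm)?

Layer 33 (z = 8.25): the 19×22.5 cube contributes its full rectangle (perimeter 83.00 mm); the cone at (5.5, 11) (r1=7→r2=2) has section circumradius 6.519 here — a regular 24-gon (perimeter = 2·24·6.519·sin(180°/24) = 40.84 mm); Combining (union): the regions partially overlap (shared area 127.42 mm²), so the edge portions inside another operand are dropped and the merged outline is re-measured after clipping — boundary = 83.39 mm. So its perimeter = 83.39 mm. Layer 75 (z = 18.75): the cube is not intersected at this z (z outside [0, 8.5]); the cone at (5.5, 11) (r1=7→r2=2) has section circumradius 2.481 here — a regular 24-gon (perimeter = 2·24·2.481·sin(180°/24) = 15.54 mm); Combining (union): only the cone at (5.5, 11) is present, so the union is just that shape — boundary = 15.54 mm. So its perimeter = 15.54 mm. Layer 33 is larger (83.39 vs 15.54 mm).

layer 33 (z = 8.25 mm)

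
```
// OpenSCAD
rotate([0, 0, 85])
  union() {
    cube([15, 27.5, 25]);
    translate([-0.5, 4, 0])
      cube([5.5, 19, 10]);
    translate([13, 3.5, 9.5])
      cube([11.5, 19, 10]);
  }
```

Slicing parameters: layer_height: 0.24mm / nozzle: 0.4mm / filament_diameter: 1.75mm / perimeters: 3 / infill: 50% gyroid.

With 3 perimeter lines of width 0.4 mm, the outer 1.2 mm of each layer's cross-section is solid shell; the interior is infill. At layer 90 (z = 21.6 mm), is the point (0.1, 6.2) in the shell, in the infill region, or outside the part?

At z = 21.6 mm: the cube is present — its section is the full 15×27.5 rectangle; the cube at (-0.5, 4) is absent (z outside [0, 10]); the cube at (13, 3.5) is absent (z outside [9.5, 19.5]); Combining (union): only the 15×27.5 cube is present, so the union is just that shape — 1 connected region; (rotated 85° about Z; rotation is an isometry so areas/perimeters/island counts are preserved). Overall, the cross-section is a single solid region. Undo the 85° rotation: the query point maps to (6.185, 0.441) in the un-rotated model frame. The nearest boundary edge runs (0.00, 0.00)→(15.00, 0.00); distance from the point to it = 0.44 mm. The point is inside the cross-section, 0.44 mm from the nearest boundary — within the 1.2 mm shell band (3 × 0.4).

shell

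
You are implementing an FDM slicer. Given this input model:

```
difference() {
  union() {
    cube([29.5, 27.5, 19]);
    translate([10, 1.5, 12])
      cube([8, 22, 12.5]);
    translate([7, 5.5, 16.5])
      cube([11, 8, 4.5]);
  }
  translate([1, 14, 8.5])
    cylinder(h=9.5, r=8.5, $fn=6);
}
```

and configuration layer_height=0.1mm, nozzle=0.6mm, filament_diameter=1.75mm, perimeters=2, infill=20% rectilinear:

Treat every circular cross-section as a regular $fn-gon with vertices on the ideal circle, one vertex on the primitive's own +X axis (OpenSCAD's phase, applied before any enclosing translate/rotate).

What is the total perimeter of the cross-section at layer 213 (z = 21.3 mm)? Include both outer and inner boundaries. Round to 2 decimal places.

60.00 mm

At z = 21.3 mm: the cube is absent (z outside [0, 19]); the cube at (10, 1.5) is present — its section is the full 8×22 rectangle (perimeter 60.00 mm); the cube at (7, 5.5) is absent (z outside [16.5, 21]); Taking the union: only the 8×22 cube at (10, 1.5) is present, so the union is just that shape — boundary = 60.00 mm; the cylinder at (1, 14) is not intersected at this z (z outside [8.5, 18]); Taking the first minus the rest: none of the subtracted shapes is present at this height, so the result so far is unchanged — boundary = 60.00 mm. Overall, the cross-section is a single solid region. Total boundary length (outer) = 60.00 mm.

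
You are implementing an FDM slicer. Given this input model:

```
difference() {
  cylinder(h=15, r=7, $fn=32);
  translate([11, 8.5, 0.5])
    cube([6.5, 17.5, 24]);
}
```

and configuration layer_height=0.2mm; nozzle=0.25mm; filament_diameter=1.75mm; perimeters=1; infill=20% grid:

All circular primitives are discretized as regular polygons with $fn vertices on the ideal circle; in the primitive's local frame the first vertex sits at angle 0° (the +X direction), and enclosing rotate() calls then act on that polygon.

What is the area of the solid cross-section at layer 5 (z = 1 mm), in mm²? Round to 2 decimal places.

At z = 1 mm: the cylinder: section is a regular 32-gon, circumradius r=7 (area = (32/2)·7.000²·sin(360°/32) = 152.95 mm²); the 6.5×17.5 cube at (11, 8.5) contributes its full rectangle (area 113.75 mm²); After the difference (first − rest): starting from the r=7 cylinder (152.95 mm²), the 6.5×17.5 cube at (11, 8.5) misses the remaining region (no effect) — area = 152.95 mm². Overall, the cross-section is a single solid region. Net area = 152.95 mm².

152.95 mm²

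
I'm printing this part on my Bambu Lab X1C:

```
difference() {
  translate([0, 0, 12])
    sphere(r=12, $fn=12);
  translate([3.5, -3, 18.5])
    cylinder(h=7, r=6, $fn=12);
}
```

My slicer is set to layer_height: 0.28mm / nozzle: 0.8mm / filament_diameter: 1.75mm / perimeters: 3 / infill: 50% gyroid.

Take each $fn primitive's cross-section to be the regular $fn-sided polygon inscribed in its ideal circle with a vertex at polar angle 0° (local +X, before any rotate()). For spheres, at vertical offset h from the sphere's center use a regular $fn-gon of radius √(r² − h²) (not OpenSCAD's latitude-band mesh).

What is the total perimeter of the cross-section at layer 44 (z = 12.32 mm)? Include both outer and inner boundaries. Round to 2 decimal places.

74.51 mm

At z = 12.32 mm: the r=12 sphere contributes a regular 12-gon of circumradius √(12²−0.32²) = 11.996 (perimeter = 2·12·11.996·sin(180°/12) = 74.51 mm); the cylinder at (3.5, -3) is absent (z outside [18.5, 25.5]); Taking the first minus the rest: none of the subtracted shapes is present at this height, so the r=12 sphere is unchanged — boundary = 74.51 mm. Overall, the cross-section is a single solid region. Total boundary length (outer) = 74.51 mm.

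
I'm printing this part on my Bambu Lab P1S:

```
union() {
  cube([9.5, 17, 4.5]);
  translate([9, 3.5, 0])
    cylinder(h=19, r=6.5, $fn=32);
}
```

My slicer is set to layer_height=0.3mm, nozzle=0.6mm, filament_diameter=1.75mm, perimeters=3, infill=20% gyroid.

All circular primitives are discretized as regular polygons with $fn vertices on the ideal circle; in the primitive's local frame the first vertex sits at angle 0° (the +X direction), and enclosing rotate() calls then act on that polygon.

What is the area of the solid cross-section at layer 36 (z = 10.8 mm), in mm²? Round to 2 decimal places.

131.88 mm²

At z = 10.8 mm: the cube is absent (z outside [0, 4.5]); the cylinder at (9, 3.5): section is a regular 32-gon, circumradius r=6.5 (area = (32/2)·6.500²·sin(360°/32) = 131.88 mm²); Merging all regions: only the r=6.5 cylinder at (9, 3.5) is present, so the union is just that shape — area = 131.88 mm². Overall, the cross-section is a single solid region. Net area = 131.88 mm².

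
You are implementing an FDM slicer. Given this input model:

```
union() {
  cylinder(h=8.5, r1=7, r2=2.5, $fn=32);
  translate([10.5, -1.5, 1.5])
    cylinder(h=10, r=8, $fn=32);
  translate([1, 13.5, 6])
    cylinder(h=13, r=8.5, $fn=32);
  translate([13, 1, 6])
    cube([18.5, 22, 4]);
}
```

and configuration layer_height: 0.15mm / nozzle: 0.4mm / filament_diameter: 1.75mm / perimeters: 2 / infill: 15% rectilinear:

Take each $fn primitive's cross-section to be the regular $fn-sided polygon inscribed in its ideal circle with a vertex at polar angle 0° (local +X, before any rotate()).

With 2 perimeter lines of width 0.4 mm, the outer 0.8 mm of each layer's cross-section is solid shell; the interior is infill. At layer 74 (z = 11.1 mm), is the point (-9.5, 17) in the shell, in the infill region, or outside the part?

At z = 11.1 mm: the cone does not reach this height (z outside [0, 8.5]); the cylinder at (10.5, -1.5): section is a regular 32-gon, circumradius r=8; the r=8.5 cylinder at (1, 13.5) contributes a regular 32-gon of circumradius 8.5; the cube at (13, 1) does not reach this height (z outside [6, 10]); Merging all regions: the 2 present regions are separate (no shared area or edge), so areas and boundary lengths simply add and each stays a separate island — 2 connected regions. Overall, the cross-section has 2 separate islands. The nearest boundary edge runs (-7.34, 15.16)→(-6.85, 16.75); distance from the point to it = 2.60 mm. The point is not inside any of the regions above, so it lies outside the cross-section (2.60 mm from the nearest boundary).

outside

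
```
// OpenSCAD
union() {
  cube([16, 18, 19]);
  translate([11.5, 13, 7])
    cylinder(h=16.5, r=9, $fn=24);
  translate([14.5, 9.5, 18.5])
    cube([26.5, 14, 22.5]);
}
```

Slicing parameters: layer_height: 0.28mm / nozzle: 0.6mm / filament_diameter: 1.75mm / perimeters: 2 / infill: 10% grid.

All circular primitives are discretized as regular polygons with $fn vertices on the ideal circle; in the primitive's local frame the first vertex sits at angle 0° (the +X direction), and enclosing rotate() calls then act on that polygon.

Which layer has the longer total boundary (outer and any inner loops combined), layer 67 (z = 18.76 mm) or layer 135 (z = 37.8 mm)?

layer 67 (z = 18.76 mm)

Layer 67 (z = 18.76): the cube is present — its section is the full 16×18 rectangle (perimeter 68.00 mm); the cylinder at (11.5, 13): section is a regular 24-gon, circumradius r=9 (perimeter = 2·24·9.000·sin(180°/24) = 56.39 mm); the cube at (14.5, 9.5) is present — its section is the full 26.5×14 rectangle (perimeter 81.00 mm); Combining (union): the regions partially overlap (shared area 222.75 mm²), so the edge portions inside another operand are dropped and the merged outline is re-measured after clipping — boundary = 124.80 mm. So its perimeter = 124.80 mm. Layer 135 (z = 37.8): the cube does not reach this height (z outside [0, 19]); the cylinder at (11.5, 13) is not intersected at this z (z outside [7, 23.5]); the cube at (14.5, 9.5) (footprint 26.5×14) is included at this height (perimeter 81.00 mm); Merging all regions: only the 26.5×14 cube at (14.5, 9.5) is present, so the union is just that shape — boundary = 81.00 mm. So its perimeter = 81.00 mm. Layer 67 is larger (124.80 vs 81.00 mm).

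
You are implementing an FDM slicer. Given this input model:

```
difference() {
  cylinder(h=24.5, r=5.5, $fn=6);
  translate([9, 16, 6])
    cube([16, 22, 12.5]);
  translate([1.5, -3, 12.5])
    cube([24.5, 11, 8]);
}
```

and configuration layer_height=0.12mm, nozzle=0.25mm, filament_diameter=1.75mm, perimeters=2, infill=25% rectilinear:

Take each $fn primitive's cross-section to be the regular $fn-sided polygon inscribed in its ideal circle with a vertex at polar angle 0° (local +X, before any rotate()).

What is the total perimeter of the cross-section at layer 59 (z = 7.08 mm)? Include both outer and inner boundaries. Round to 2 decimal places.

At z = 7.08 mm: the r=5.5 cylinder gives a regular 6-gon of circumradius 5.5 (constant along its height) (perimeter = 2·6·5.500·sin(180°/6) = 33.00 mm); the cube at (9, 16) is present — its section is the full 16×22 rectangle (perimeter 76.00 mm); the cube at (1.5, -3) is not intersected at this z (z outside [12.5, 20.5]); After the difference (first − rest): starting from the r=5.5 cylinder, the 16×22 cube at (9, 16) misses the remaining region (no effect) — boundary = 33.00 mm. Overall, the cross-section is a single solid region. Total boundary length (outer) = 33.00 mm.

33.00 mm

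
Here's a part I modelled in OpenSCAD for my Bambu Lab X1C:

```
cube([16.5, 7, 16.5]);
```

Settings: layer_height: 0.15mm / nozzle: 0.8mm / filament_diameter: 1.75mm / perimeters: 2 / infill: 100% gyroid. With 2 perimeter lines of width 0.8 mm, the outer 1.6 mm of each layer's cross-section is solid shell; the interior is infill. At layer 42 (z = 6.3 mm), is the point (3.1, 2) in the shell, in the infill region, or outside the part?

At z = 6.3 mm: the cube (footprint 16.5×7) is included at this height. Overall, the cross-section is a single solid region. The nearest boundary edge runs (0.00, 0.00)→(16.50, 0.00); distance from the point to it = 2.00 mm. The point is inside the cross-section and 2.00 mm from the nearest boundary — more than the 1.6 mm shell width (2 × 0.8), so it's in the infill interior.

infill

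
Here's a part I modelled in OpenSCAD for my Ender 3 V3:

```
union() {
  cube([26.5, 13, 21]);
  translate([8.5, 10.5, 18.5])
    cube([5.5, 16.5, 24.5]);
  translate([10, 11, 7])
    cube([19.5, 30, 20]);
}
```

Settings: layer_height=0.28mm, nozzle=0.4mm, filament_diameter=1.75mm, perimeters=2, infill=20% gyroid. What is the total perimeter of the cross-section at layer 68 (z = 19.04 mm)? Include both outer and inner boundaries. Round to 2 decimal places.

At z = 19.04 mm: the cube (footprint 26.5×13) is included at this height (perimeter 79.00 mm); the 5.5×16.5 cube at (8.5, 10.5) contributes its full rectangle (perimeter 44.00 mm); the cube at (10, 11) is present — its section is the full 19.5×30 rectangle (perimeter 99.00 mm); Taking the union: the regions partially overlap (shared area 102.75 mm²), so the edge portions inside another operand are dropped and the merged outline is re-measured after clipping — boundary = 141.00 mm. Overall, the cross-section is a single solid region. Total boundary length (outer) = 141.00 mm.

141.00 mm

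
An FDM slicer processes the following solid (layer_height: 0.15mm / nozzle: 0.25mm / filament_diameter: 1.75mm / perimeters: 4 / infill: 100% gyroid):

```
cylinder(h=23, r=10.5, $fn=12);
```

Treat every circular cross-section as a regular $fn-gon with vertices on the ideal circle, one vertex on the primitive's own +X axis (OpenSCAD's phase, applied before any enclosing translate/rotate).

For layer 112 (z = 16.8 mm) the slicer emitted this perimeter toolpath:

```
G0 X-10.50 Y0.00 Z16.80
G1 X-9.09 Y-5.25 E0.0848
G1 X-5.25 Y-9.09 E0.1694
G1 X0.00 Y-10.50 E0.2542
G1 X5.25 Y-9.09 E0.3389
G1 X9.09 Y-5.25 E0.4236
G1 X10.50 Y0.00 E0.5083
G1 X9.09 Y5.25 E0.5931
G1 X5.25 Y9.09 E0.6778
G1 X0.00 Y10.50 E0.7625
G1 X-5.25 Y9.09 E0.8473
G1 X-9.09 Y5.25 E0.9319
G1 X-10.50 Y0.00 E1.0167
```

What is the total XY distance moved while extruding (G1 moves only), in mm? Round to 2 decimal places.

65.21 mm

Sum the Euclidean lengths of each G1 segment: total = 65.21 mm.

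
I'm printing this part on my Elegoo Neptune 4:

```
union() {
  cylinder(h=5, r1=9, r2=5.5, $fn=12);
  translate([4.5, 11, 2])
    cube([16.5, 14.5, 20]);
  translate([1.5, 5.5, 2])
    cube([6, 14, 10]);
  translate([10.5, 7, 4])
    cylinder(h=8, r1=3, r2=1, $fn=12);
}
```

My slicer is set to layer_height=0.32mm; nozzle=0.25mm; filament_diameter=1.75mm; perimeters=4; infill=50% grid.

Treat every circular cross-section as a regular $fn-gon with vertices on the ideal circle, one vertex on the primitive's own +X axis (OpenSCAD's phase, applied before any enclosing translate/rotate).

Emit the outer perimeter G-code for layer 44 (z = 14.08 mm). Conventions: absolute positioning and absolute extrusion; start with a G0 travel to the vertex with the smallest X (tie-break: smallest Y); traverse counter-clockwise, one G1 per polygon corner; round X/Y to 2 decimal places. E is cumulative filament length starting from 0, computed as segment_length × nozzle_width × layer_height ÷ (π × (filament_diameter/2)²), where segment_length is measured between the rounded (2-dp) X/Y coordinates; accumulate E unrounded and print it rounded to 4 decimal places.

G0 X4.50 Y11.00 Z14.08
G1 X21.00 Y11.00 E0.5488
G1 X21.00 Y25.50 E1.0311
G1 X4.50 Y25.50 E1.5799
G1 X4.50 Y11.00 E2.0621

At z = 14.08 mm: the cone does not reach this height (z outside [0, 5]); the cube at (4.5, 11) is present — its section is the full 16.5×14.5 rectangle; the cube at (1.5, 5.5) does not reach this height (z outside [2, 12]); the cone at (10.5, 7) is not intersected at this z (z outside [4, 12]); Merging all regions: only the 16.5×14.5 cube at (4.5, 11) is present, so the union is just that shape — 1 connected region. The outline is a single polygon with 4 vertices. Extrusion per mm of travel: 0.25 × 0.32 / (π × 0.875²) = 0.033260. Accumulating E over each segment gives final E = 2.0621.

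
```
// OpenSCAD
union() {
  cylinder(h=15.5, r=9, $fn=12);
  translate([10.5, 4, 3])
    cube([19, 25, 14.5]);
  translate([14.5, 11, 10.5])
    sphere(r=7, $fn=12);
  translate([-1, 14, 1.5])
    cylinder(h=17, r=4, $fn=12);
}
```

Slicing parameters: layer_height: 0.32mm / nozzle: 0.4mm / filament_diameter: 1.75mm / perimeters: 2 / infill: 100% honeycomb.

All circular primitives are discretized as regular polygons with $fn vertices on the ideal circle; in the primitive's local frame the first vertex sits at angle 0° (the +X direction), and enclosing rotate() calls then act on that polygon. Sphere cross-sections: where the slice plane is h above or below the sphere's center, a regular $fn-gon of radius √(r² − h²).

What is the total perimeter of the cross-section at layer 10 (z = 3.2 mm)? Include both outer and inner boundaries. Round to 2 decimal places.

168.75 mm

At z = 3.2 mm: the r=9 cylinder gives a regular 12-gon of circumradius 9 (constant along its height) (perimeter = 2·12·9.000·sin(180°/12) = 55.90 mm); the cube at (10.5, 4) is present — its section is the full 19×25 rectangle (perimeter 88.00 mm); the sphere at (14.5, 11) is not intersected at this z (|z−center|=7.300 > r=7); the r=4 cylinder at (-1, 14) contributes a regular 12-gon of circumradius 4 (perimeter = 2·12·4.000·sin(180°/12) = 24.85 mm); Combining (union): the 3 present regions are separate (no shared area or edge), so areas and boundary lengths simply add and each stays a separate island — boundary = 168.75 mm. Overall, the cross-section has 3 separate islands. Total boundary length (outer) = 168.75 mm.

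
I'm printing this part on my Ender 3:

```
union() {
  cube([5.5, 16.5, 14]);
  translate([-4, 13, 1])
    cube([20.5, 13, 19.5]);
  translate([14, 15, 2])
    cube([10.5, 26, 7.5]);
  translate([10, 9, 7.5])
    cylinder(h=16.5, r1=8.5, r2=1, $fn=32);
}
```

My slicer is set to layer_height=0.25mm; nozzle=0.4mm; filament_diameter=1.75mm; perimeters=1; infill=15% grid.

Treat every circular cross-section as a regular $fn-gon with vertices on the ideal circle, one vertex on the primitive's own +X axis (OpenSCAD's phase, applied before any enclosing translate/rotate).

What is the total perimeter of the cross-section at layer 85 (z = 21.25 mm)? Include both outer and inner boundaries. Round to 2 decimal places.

14.11 mm

At z = 21.25 mm: the cube is absent (z outside [0, 14]); the cube at (-4, 13) does not reach this height (z outside [1, 20.5]); the cube at (14, 15) does not reach this height (z outside [2, 9.5]); the cone at (10, 9): at t=0.833 of its height the radius interpolates to r₁+(r₂−r₁)t = 2.250, giving a regular 32-gon of that circumradius (perimeter = 2·32·2.250·sin(180°/32) = 14.11 mm); Taking the union: only the cone at (10, 9) is present, so the union is just that shape — boundary = 14.11 mm. Overall, the cross-section is a single solid region. Total boundary length (outer) = 14.11 mm.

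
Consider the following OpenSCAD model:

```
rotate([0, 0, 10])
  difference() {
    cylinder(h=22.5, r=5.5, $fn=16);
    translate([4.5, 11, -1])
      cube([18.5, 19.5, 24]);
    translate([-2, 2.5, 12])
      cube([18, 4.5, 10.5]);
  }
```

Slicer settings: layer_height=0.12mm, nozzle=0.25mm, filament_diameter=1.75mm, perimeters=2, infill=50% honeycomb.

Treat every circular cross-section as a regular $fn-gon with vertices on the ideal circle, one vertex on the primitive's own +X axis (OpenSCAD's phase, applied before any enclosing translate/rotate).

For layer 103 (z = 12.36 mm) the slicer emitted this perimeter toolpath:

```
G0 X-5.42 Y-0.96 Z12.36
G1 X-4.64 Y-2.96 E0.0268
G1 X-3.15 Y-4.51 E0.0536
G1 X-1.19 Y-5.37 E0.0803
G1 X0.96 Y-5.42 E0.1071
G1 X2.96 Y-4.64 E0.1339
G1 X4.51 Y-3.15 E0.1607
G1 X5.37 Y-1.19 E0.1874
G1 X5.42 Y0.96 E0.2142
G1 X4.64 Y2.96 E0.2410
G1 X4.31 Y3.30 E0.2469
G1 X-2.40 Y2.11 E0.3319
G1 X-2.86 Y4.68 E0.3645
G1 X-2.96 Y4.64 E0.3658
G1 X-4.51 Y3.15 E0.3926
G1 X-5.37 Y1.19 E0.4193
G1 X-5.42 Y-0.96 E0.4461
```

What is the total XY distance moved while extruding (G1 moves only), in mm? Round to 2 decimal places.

35.77 mm

Sum the Euclidean lengths of each G1 segment: total = 35.77 mm.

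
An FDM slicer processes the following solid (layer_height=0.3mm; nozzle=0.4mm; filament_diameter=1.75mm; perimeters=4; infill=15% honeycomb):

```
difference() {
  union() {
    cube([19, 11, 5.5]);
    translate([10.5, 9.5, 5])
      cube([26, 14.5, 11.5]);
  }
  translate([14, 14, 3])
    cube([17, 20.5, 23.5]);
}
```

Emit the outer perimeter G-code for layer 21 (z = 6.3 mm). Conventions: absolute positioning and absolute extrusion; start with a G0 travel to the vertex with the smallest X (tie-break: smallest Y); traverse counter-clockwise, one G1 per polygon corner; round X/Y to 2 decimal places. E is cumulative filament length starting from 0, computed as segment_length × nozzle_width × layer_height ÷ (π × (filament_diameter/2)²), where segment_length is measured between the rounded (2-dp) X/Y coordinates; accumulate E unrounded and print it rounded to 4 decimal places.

At z = 6.3 mm: the cube does not reach this height (z outside [0, 5.5]); the cube at (10.5, 9.5) (footprint 26×14.5) is included at this height; Merging all regions: only the 26×14.5 cube at (10.5, 9.5) is present, so the union is just that shape — 1 connected region; the 17×20.5 cube at (14, 14) contributes its full rectangle; After the difference (first − rest): starting from the result so far, the 17×20.5 cube at (14, 14) partially overlaps it — only the 170.00 mm² overlap (of its 348.50 mm²) is removed, clipping the outline — 1 connected region. The outline is a single polygon with 8 vertices. Extrusion per mm of travel: 0.4 × 0.3 / (π × 0.875²) = 0.049890. Accumulating E over each segment gives final E = 5.0389.

G0 X10.50 Y9.50 Z6.30
G1 X36.50 Y9.50 E1.2971
G1 X36.50 Y24.00 E2.0206
G1 X31.00 Y24.00 E2.2949
G1 X31.00 Y14.00 E2.7939
G1 X14.00 Y14.00 E3.6420
G1 X14.00 Y24.00 E4.1409
G1 X10.50 Y24.00 E4.3155
G1 X10.50 Y9.50 E5.0389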